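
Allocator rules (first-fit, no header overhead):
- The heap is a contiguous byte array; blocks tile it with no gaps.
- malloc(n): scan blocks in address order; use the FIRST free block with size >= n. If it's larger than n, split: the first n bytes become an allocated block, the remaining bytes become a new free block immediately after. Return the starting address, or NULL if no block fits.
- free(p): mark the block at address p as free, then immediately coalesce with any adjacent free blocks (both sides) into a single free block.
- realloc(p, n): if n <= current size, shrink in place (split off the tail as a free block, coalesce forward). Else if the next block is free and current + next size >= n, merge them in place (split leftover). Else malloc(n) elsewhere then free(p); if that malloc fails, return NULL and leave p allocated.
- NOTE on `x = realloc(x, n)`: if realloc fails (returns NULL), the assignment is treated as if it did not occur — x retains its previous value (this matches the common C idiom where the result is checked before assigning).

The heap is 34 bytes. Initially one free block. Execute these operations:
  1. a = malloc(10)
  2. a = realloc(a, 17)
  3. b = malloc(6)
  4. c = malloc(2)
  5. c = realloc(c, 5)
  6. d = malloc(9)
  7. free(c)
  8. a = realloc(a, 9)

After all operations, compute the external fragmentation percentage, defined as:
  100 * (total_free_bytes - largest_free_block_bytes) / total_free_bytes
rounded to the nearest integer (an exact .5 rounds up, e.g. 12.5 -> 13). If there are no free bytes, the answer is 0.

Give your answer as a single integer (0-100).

Answer: 42

Derivation:
Op 1: a = malloc(10) -> a = 0; heap: [0-9 ALLOC][10-33 FREE]
Op 2: a = realloc(a, 17) -> a = 0; heap: [0-16 ALLOC][17-33 FREE]
Op 3: b = malloc(6) -> b = 17; heap: [0-16 ALLOC][17-22 ALLOC][23-33 FREE]
Op 4: c = malloc(2) -> c = 23; heap: [0-16 ALLOC][17-22 ALLOC][23-24 ALLOC][25-33 FREE]
Op 5: c = realloc(c, 5) -> c = 23; heap: [0-16 ALLOC][17-22 ALLOC][23-27 ALLOC][28-33 FREE]
Op 6: d = malloc(9) -> d = NULL; heap: [0-16 ALLOC][17-22 ALLOC][23-27 ALLOC][28-33 FREE]
Op 7: free(c) -> (freed c); heap: [0-16 ALLOC][17-22 ALLOC][23-33 FREE]
Op 8: a = realloc(a, 9) -> a = 0; heap: [0-8 ALLOC][9-16 FREE][17-22 ALLOC][23-33 FREE]
Free blocks: [8 11] total_free=19 largest=11 -> 100*(19-11)/19 = 800/19 ≈ 42.105 -> rounds to 42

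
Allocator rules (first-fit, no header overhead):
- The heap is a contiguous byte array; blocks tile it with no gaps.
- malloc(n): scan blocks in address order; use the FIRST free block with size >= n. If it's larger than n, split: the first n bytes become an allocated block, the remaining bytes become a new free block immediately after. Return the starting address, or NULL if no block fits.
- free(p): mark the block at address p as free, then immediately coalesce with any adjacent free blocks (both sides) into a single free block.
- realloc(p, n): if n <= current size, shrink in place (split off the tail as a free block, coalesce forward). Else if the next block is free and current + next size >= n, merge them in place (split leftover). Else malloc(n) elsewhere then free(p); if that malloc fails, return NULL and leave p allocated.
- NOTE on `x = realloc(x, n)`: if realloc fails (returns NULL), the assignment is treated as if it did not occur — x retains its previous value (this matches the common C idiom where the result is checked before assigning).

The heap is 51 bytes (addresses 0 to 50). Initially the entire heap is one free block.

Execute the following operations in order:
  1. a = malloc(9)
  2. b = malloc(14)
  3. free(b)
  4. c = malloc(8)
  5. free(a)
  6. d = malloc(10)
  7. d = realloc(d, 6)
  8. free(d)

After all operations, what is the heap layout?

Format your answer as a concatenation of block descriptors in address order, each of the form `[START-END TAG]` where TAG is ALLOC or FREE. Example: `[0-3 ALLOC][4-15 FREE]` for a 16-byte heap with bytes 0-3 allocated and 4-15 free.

Answer: [0-8 FREE][9-16 ALLOC][17-50 FREE]

Derivation:
Op 1: a = malloc(9) -> a = 0; heap: [0-8 ALLOC][9-50 FREE]
Op 2: b = malloc(14) -> b = 9; heap: [0-8 ALLOC][9-22 ALLOC][23-50 FREE]
Op 3: free(b) -> (freed b); heap: [0-8 ALLOC][9-50 FREE]
Op 4: c = malloc(8) -> c = 9; heap: [0-8 ALLOC][9-16 ALLOC][17-50 FREE]
Op 5: free(a) -> (freed a); heap: [0-8 FREE][9-16 ALLOC][17-50 FREE]
Op 6: d = malloc(10) -> d = 17; heap: [0-8 FREE][9-16 ALLOC][17-26 ALLOC][27-50 FREE]
Op 7: d = realloc(d, 6) -> d = 17; heap: [0-8 FREE][9-16 ALLOC][17-22 ALLOC][23-50 FREE]
Op 8: free(d) -> (freed d); heap: [0-8 FREE][9-16 ALLOC][17-50 FREE]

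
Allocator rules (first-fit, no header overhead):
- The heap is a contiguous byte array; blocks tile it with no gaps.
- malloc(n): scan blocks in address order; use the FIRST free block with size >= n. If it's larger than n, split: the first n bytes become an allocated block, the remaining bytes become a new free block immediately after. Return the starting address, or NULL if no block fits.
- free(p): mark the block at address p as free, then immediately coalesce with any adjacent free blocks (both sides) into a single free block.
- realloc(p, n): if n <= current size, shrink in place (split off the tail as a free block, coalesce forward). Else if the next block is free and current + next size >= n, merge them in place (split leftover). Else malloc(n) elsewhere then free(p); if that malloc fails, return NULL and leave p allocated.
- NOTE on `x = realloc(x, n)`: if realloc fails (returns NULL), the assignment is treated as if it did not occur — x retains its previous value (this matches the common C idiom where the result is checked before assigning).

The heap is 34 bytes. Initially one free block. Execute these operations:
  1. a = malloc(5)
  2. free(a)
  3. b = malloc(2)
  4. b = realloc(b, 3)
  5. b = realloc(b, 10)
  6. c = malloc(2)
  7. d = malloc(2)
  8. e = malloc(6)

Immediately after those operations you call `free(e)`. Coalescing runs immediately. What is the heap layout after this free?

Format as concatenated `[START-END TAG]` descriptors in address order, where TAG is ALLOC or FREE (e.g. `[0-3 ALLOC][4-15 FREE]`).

Op 1: a = malloc(5) -> a = 0; heap: [0-4 ALLOC][5-33 FREE]
Op 2: free(a) -> (freed a); heap: [0-33 FREE]
Op 3: b = malloc(2) -> b = 0; heap: [0-1 ALLOC][2-33 FREE]
Op 4: b = realloc(b, 3) -> b = 0; heap: [0-2 ALLOC][3-33 FREE]
Op 5: b = realloc(b, 10) -> b = 0; heap: [0-9 ALLOC][10-33 FREE]
Op 6: c = malloc(2) -> c = 10; heap: [0-9 ALLOC][10-11 ALLOC][12-33 FREE]
Op 7: d = malloc(2) -> d = 12; heap: [0-9 ALLOC][10-11 ALLOC][12-13 ALLOC][14-33 FREE]
Op 8: e = malloc(6) -> e = 14; heap: [0-9 ALLOC][10-11 ALLOC][12-13 ALLOC][14-19 ALLOC][20-33 FREE]
free(e): e = 14 -> block [14-19 ALLOC]; mark free, coalesce with adjacent free neighbors -> [0-9 ALLOC][10-11 ALLOC][12-13 ALLOC][14-33 FREE]

Answer: [0-9 ALLOC][10-11 ALLOC][12-13 ALLOC][14-33 FREE]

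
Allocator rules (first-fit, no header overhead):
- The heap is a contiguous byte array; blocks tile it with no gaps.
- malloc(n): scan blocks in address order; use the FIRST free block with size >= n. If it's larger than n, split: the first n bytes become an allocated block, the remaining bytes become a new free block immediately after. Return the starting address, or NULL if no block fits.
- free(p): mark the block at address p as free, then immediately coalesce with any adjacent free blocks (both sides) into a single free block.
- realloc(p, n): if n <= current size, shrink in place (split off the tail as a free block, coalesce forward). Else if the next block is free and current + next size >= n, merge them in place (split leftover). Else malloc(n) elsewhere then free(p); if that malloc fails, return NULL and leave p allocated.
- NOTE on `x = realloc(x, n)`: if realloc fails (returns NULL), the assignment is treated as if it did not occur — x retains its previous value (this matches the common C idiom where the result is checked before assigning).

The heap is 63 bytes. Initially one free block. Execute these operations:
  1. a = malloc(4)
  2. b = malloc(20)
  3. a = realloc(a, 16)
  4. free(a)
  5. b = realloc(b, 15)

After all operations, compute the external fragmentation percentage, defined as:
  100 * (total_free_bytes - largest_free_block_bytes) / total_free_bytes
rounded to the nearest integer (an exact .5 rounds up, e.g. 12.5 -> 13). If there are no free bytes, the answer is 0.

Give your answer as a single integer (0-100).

Answer: 8

Derivation:
Op 1: a = malloc(4) -> a = 0; heap: [0-3 ALLOC][4-62 FREE]
Op 2: b = malloc(20) -> b = 4; heap: [0-3 ALLOC][4-23 ALLOC][24-62 FREE]
Op 3: a = realloc(a, 16) -> a = 24; heap: [0-3 FREE][4-23 ALLOC][24-39 ALLOC][40-62 FREE]
Op 4: free(a) -> (freed a); heap: [0-3 FREE][4-23 ALLOC][24-62 FREE]
Op 5: b = realloc(b, 15) -> b = 4; heap: [0-3 FREE][4-18 ALLOC][19-62 FREE]
Free blocks: [4 44] total_free=48 largest=44 -> 100*(48-44)/48 = 400/48 ≈ 8.333 -> rounds to 8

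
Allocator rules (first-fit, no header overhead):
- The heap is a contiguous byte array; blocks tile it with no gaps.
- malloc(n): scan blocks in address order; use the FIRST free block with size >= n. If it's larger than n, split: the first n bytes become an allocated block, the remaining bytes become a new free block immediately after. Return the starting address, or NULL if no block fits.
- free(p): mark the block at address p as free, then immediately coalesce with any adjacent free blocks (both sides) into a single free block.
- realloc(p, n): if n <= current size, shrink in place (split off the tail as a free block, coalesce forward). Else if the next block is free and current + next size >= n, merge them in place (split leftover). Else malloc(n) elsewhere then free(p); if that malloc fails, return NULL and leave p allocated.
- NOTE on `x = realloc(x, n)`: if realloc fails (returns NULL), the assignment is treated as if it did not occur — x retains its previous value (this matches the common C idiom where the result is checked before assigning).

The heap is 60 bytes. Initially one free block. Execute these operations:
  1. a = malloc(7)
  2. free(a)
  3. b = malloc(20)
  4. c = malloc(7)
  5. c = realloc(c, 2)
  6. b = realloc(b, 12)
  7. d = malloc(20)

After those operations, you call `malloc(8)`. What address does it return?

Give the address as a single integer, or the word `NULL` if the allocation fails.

Answer: 12

Derivation:
Op 1: a = malloc(7) -> a = 0; heap: [0-6 ALLOC][7-59 FREE]
Op 2: free(a) -> (freed a); heap: [0-59 FREE]
Op 3: b = malloc(20) -> b = 0; heap: [0-19 ALLOC][20-59 FREE]
Op 4: c = malloc(7) -> c = 20; heap: [0-19 ALLOC][20-26 ALLOC][27-59 FREE]
Op 5: c = realloc(c, 2) -> c = 20; heap: [0-19 ALLOC][20-21 ALLOC][22-59 FREE]
Op 6: b = realloc(b, 12) -> b = 0; heap: [0-11 ALLOC][12-19 FREE][20-21 ALLOC][22-59 FREE]
Op 7: d = malloc(20) -> d = 22; heap: [0-11 ALLOC][12-19 FREE][20-21 ALLOC][22-41 ALLOC][42-59 FREE]
malloc(8): first-fit scan over [0-11 ALLOC][12-19 FREE][20-21 ALLOC][22-41 ALLOC][42-59 FREE] -> 12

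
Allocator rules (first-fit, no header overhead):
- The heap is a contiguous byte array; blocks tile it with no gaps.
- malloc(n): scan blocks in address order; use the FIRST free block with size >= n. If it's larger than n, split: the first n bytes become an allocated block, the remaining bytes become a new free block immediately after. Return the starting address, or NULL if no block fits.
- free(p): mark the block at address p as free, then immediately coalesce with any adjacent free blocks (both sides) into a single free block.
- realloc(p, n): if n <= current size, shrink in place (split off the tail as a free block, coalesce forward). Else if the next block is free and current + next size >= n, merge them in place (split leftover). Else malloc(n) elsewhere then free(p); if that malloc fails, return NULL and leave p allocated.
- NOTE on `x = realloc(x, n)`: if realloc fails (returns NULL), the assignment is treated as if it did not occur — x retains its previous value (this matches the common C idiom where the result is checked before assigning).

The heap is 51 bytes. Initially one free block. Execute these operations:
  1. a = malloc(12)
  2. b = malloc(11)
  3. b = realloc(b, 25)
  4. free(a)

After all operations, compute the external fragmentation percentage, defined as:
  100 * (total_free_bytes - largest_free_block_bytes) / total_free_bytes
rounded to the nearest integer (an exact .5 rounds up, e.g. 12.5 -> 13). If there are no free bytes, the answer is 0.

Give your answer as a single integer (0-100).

Answer: 46

Derivation:
Op 1: a = malloc(12) -> a = 0; heap: [0-11 ALLOC][12-50 FREE]
Op 2: b = malloc(11) -> b = 12; heap: [0-11 ALLOC][12-22 ALLOC][23-50 FREE]
Op 3: b = realloc(b, 25) -> b = 12; heap: [0-11 ALLOC][12-36 ALLOC][37-50 FREE]
Op 4: free(a) -> (freed a); heap: [0-11 FREE][12-36 ALLOC][37-50 FREE]
Free blocks: [12 14] total_free=26 largest=14 -> 100*(26-14)/26 = 1200/26 ≈ 46.154 -> rounds to 46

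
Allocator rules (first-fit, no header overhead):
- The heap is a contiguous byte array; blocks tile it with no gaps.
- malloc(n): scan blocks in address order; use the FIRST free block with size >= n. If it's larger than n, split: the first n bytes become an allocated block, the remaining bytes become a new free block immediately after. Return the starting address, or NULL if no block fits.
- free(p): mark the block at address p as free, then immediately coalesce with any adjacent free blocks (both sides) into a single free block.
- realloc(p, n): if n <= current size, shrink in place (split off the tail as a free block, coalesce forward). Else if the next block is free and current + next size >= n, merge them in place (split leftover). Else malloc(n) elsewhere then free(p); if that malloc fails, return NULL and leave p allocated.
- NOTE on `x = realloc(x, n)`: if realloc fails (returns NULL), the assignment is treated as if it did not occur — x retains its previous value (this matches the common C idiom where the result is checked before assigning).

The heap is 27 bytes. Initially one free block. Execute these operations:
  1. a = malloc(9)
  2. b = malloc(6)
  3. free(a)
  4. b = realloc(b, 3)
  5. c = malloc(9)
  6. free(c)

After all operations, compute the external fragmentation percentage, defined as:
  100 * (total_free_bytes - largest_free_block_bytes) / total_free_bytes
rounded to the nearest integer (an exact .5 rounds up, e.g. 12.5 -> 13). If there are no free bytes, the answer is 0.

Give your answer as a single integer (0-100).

Op 1: a = malloc(9) -> a = 0; heap: [0-8 ALLOC][9-26 FREE]
Op 2: b = malloc(6) -> b = 9; heap: [0-8 ALLOC][9-14 ALLOC][15-26 FREE]
Op 3: free(a) -> (freed a); heap: [0-8 FREE][9-14 ALLOC][15-26 FREE]
Op 4: b = realloc(b, 3) -> b = 9; heap: [0-8 FREE][9-11 ALLOC][12-26 FREE]
Op 5: c = malloc(9) -> c = 0; heap: [0-8 ALLOC][9-11 ALLOC][12-26 FREE]
Op 6: free(c) -> (freed c); heap: [0-8 FREE][9-11 ALLOC][12-26 FREE]
Free blocks: [9 15] total_free=24 largest=15 -> 100*(24-15)/24 = 900/24 = 37.5 -> rounds to 38

Answer: 38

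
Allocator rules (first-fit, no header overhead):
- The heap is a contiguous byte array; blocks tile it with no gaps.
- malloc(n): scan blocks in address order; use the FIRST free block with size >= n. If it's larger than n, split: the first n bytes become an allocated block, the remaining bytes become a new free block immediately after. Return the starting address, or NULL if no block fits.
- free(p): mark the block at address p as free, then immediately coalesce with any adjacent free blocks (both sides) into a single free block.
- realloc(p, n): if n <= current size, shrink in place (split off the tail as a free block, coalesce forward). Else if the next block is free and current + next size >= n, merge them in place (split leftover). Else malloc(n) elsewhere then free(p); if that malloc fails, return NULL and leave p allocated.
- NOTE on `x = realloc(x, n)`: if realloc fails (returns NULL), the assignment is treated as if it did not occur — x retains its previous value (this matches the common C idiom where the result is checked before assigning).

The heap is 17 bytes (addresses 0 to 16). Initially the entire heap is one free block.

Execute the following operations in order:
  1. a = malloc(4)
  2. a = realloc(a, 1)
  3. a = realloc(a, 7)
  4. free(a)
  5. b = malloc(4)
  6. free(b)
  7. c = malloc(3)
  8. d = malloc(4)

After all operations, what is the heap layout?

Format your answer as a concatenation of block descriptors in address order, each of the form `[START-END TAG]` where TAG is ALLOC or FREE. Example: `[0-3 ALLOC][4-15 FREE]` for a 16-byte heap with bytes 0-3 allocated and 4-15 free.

Answer: [0-2 ALLOC][3-6 ALLOC][7-16 FREE]

Derivation:
Op 1: a = malloc(4) -> a = 0; heap: [0-3 ALLOC][4-16 FREE]
Op 2: a = realloc(a, 1) -> a = 0; heap: [0-0 ALLOC][1-16 FREE]
Op 3: a = realloc(a, 7) -> a = 0; heap: [0-6 ALLOC][7-16 FREE]
Op 4: free(a) -> (freed a); heap: [0-16 FREE]
Op 5: b = malloc(4) -> b = 0; heap: [0-3 ALLOC][4-16 FREE]
Op 6: free(b) -> (freed b); heap: [0-16 FREE]
Op 7: c = malloc(3) -> c = 0; heap: [0-2 ALLOC][3-16 FREE]
Op 8: d = malloc(4) -> d = 3; heap: [0-2 ALLOC][3-6 ALLOC][7-16 FREE]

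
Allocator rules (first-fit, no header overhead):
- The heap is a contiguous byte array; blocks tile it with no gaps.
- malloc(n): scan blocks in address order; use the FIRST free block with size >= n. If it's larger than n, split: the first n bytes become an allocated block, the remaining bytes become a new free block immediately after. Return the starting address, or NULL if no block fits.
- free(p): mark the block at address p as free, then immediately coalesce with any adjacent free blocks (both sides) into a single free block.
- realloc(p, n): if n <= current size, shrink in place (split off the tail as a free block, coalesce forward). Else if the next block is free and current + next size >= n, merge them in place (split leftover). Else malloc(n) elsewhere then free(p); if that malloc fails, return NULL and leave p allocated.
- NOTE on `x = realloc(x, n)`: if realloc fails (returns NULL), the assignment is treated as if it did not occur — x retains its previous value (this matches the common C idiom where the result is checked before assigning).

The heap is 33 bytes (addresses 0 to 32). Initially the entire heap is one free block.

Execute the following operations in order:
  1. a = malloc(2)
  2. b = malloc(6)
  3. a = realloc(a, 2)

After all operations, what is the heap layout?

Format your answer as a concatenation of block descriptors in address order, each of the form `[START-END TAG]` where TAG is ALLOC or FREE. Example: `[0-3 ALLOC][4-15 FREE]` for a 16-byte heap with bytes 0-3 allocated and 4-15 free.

Op 1: a = malloc(2) -> a = 0; heap: [0-1 ALLOC][2-32 FREE]
Op 2: b = malloc(6) -> b = 2; heap: [0-1 ALLOC][2-7 ALLOC][8-32 FREE]
Op 3: a = realloc(a, 2) -> a = 0; heap: [0-1 ALLOC][2-7 ALLOC][8-32 FREE]

Answer: [0-1 ALLOC][2-7 ALLOC][8-32 FREE]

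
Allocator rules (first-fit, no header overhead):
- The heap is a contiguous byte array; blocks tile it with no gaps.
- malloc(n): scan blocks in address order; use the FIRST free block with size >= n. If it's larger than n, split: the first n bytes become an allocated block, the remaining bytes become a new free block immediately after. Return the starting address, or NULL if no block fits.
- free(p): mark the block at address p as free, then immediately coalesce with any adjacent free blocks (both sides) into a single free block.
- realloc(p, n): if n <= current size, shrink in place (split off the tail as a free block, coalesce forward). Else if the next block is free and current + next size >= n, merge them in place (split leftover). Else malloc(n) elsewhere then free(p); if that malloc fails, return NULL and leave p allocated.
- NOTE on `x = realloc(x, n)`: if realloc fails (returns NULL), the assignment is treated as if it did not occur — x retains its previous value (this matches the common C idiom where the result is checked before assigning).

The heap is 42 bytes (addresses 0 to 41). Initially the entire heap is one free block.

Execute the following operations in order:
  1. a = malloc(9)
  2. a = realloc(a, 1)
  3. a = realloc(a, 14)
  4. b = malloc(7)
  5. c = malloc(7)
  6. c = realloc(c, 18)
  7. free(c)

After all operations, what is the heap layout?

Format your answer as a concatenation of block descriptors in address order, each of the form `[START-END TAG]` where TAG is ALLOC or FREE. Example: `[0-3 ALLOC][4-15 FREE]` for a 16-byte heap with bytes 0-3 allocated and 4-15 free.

Op 1: a = malloc(9) -> a = 0; heap: [0-8 ALLOC][9-41 FREE]
Op 2: a = realloc(a, 1) -> a = 0; heap: [0-0 ALLOC][1-41 FREE]
Op 3: a = realloc(a, 14) -> a = 0; heap: [0-13 ALLOC][14-41 FREE]
Op 4: b = malloc(7) -> b = 14; heap: [0-13 ALLOC][14-20 ALLOC][21-41 FREE]
Op 5: c = malloc(7) -> c = 21; heap: [0-13 ALLOC][14-20 ALLOC][21-27 ALLOC][28-41 FREE]
Op 6: c = realloc(c, 18) -> c = 21; heap: [0-13 ALLOC][14-20 ALLOC][21-38 ALLOC][39-41 FREE]
Op 7: free(c) -> (freed c); heap: [0-13 ALLOC][14-20 ALLOC][21-41 FREE]

Answer: [0-13 ALLOC][14-20 ALLOC][21-41 FREE]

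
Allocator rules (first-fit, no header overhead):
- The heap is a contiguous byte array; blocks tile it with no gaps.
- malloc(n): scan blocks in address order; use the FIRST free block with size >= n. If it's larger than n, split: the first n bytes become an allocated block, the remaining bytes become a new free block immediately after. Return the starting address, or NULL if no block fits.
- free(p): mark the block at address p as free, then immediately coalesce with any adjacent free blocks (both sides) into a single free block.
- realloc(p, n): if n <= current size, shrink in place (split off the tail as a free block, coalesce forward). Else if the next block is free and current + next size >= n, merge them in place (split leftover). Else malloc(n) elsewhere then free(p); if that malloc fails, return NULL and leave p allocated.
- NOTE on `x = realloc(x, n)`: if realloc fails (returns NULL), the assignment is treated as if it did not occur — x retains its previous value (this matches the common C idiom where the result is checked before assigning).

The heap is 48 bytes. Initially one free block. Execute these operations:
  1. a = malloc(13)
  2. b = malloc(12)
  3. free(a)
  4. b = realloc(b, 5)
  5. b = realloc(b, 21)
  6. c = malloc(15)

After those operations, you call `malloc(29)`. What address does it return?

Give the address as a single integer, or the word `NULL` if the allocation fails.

Answer: NULL

Derivation:
Op 1: a = malloc(13) -> a = 0; heap: [0-12 ALLOC][13-47 FREE]
Op 2: b = malloc(12) -> b = 13; heap: [0-12 ALLOC][13-24 ALLOC][25-47 FREE]
Op 3: free(a) -> (freed a); heap: [0-12 FREE][13-24 ALLOC][25-47 FREE]
Op 4: b = realloc(b, 5) -> b = 13; heap: [0-12 FREE][13-17 ALLOC][18-47 FREE]
Op 5: b = realloc(b, 21) -> b = 13; heap: [0-12 FREE][13-33 ALLOC][34-47 FREE]
Op 6: c = malloc(15) -> c = NULL; heap: [0-12 FREE][13-33 ALLOC][34-47 FREE]
malloc(29): first-fit scan over [0-12 FREE][13-33 ALLOC][34-47 FREE] -> NULL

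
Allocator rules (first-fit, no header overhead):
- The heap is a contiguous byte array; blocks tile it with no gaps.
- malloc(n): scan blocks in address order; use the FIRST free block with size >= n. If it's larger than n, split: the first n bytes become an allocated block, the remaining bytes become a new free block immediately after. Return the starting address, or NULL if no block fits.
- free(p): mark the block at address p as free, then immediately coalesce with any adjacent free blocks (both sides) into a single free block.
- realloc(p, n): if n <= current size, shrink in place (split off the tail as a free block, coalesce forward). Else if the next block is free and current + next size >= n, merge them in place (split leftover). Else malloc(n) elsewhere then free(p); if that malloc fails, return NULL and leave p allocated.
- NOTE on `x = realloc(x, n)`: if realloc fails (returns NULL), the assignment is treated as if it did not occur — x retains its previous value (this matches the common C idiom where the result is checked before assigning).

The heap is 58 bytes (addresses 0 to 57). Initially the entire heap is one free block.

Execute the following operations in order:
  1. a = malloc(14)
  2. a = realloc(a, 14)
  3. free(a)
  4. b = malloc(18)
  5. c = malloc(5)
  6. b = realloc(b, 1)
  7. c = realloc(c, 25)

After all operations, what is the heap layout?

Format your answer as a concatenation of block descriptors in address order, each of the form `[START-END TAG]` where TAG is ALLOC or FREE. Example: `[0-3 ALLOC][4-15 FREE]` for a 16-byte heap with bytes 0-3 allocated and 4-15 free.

Answer: [0-0 ALLOC][1-17 FREE][18-42 ALLOC][43-57 FREE]

Derivation:
Op 1: a = malloc(14) -> a = 0; heap: [0-13 ALLOC][14-57 FREE]
Op 2: a = realloc(a, 14) -> a = 0; heap: [0-13 ALLOC][14-57 FREE]
Op 3: free(a) -> (freed a); heap: [0-57 FREE]
Op 4: b = malloc(18) -> b = 0; heap: [0-17 ALLOC][18-57 FREE]
Op 5: c = malloc(5) -> c = 18; heap: [0-17 ALLOC][18-22 ALLOC][23-57 FREE]
Op 6: b = realloc(b, 1) -> b = 0; heap: [0-0 ALLOC][1-17 FREE][18-22 ALLOC][23-57 FREE]
Op 7: c = realloc(c, 25) -> c = 18; heap: [0-0 ALLOC][1-17 FREE][18-42 ALLOC][43-57 FREE]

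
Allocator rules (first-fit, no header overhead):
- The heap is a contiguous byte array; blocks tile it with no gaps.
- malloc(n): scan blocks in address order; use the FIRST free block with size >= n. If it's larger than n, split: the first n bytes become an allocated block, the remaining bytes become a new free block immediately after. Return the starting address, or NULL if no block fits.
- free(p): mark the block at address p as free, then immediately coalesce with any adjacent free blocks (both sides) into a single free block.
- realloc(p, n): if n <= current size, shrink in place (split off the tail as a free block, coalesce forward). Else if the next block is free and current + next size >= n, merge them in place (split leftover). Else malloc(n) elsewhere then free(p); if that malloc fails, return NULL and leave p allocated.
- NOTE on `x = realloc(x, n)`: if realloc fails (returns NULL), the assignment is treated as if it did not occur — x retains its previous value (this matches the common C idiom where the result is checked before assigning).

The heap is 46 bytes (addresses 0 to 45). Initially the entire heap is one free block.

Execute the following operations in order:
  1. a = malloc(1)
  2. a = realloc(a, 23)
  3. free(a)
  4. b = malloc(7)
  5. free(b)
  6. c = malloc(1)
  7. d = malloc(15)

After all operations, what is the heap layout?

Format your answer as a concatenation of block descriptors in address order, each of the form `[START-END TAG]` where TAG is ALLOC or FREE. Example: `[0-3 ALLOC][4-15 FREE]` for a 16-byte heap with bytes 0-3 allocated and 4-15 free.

Answer: [0-0 ALLOC][1-15 ALLOC][16-45 FREE]

Derivation:
Op 1: a = malloc(1) -> a = 0; heap: [0-0 ALLOC][1-45 FREE]
Op 2: a = realloc(a, 23) -> a = 0; heap: [0-22 ALLOC][23-45 FREE]
Op 3: free(a) -> (freed a); heap: [0-45 FREE]
Op 4: b = malloc(7) -> b = 0; heap: [0-6 ALLOC][7-45 FREE]
Op 5: free(b) -> (freed b); heap: [0-45 FREE]
Op 6: c = malloc(1) -> c = 0; heap: [0-0 ALLOC][1-45 FREE]
Op 7: d = malloc(15) -> d = 1; heap: [0-0 ALLOC][1-15 ALLOC][16-45 FREE]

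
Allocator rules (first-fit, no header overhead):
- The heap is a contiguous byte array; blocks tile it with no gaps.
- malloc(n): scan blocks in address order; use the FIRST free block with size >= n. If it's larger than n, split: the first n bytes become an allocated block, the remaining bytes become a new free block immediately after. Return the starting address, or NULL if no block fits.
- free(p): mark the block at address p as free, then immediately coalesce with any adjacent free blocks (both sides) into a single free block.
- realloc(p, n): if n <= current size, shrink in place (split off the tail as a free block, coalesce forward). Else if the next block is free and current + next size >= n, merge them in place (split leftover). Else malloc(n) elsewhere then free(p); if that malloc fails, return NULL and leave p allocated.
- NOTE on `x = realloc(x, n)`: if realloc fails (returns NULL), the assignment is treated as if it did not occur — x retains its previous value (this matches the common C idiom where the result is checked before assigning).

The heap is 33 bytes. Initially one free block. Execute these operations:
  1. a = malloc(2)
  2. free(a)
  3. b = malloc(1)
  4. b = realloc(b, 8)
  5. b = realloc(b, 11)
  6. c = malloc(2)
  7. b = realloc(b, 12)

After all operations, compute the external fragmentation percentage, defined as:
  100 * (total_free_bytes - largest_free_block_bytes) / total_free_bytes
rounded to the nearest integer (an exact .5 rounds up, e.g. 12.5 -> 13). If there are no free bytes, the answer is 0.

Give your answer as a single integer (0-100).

Op 1: a = malloc(2) -> a = 0; heap: [0-1 ALLOC][2-32 FREE]
Op 2: free(a) -> (freed a); heap: [0-32 FREE]
Op 3: b = malloc(1) -> b = 0; heap: [0-0 ALLOC][1-32 FREE]
Op 4: b = realloc(b, 8) -> b = 0; heap: [0-7 ALLOC][8-32 FREE]
Op 5: b = realloc(b, 11) -> b = 0; heap: [0-10 ALLOC][11-32 FREE]
Op 6: c = malloc(2) -> c = 11; heap: [0-10 ALLOC][11-12 ALLOC][13-32 FREE]
Op 7: b = realloc(b, 12) -> b = 13; heap: [0-10 FREE][11-12 ALLOC][13-24 ALLOC][25-32 FREE]
Free blocks: [11 8] total_free=19 largest=11 -> 100*(19-11)/19 = 800/19 ≈ 42.105 -> rounds to 42

Answer: 42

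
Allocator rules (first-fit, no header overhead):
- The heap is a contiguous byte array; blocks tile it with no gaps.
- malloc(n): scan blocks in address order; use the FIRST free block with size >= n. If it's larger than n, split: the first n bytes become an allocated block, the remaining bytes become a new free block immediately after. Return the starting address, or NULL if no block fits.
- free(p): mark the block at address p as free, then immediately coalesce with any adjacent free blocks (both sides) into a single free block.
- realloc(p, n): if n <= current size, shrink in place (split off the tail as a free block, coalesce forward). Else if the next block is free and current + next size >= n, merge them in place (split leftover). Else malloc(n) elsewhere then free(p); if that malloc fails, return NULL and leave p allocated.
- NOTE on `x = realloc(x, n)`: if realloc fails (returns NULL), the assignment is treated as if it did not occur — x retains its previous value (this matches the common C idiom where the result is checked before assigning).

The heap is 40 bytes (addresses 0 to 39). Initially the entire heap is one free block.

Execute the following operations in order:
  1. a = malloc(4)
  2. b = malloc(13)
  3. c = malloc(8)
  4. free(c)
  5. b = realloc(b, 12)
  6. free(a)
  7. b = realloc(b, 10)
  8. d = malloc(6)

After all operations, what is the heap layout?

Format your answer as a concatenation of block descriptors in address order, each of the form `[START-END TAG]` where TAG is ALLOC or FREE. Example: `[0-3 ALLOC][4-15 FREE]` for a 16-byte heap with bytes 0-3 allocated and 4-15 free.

Answer: [0-3 FREE][4-13 ALLOC][14-19 ALLOC][20-39 FREE]

Derivation:
Op 1: a = malloc(4) -> a = 0; heap: [0-3 ALLOC][4-39 FREE]
Op 2: b = malloc(13) -> b = 4; heap: [0-3 ALLOC][4-16 ALLOC][17-39 FREE]
Op 3: c = malloc(8) -> c = 17; heap: [0-3 ALLOC][4-16 ALLOC][17-24 ALLOC][25-39 FREE]
Op 4: free(c) -> (freed c); heap: [0-3 ALLOC][4-16 ALLOC][17-39 FREE]
Op 5: b = realloc(b, 12) -> b = 4; heap: [0-3 ALLOC][4-15 ALLOC][16-39 FREE]
Op 6: free(a) -> (freed a); heap: [0-3 FREE][4-15 ALLOC][16-39 FREE]
Op 7: b = realloc(b, 10) -> b = 4; heap: [0-3 FREE][4-13 ALLOC][14-39 FREE]
Op 8: d = malloc(6) -> d = 14; heap: [0-3 FREE][4-13 ALLOC][14-19 ALLOC][20-39 FREE]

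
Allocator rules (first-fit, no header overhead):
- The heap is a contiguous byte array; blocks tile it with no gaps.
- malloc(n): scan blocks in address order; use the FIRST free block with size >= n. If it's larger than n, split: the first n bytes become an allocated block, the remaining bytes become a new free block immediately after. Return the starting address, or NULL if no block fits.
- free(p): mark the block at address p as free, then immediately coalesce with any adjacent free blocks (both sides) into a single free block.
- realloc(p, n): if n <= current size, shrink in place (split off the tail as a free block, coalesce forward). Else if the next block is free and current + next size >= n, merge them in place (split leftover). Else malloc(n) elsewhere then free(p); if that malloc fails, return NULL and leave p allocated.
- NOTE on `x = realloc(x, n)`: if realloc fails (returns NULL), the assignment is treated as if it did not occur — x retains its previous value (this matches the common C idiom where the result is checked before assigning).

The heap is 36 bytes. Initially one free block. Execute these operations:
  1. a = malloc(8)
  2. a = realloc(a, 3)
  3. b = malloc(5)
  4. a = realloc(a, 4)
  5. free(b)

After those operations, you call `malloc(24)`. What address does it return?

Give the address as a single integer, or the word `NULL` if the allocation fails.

Op 1: a = malloc(8) -> a = 0; heap: [0-7 ALLOC][8-35 FREE]
Op 2: a = realloc(a, 3) -> a = 0; heap: [0-2 ALLOC][3-35 FREE]
Op 3: b = malloc(5) -> b = 3; heap: [0-2 ALLOC][3-7 ALLOC][8-35 FREE]
Op 4: a = realloc(a, 4) -> a = 8; heap: [0-2 FREE][3-7 ALLOC][8-11 ALLOC][12-35 FREE]
Op 5: free(b) -> (freed b); heap: [0-7 FREE][8-11 ALLOC][12-35 FREE]
malloc(24): first-fit scan over [0-7 FREE][8-11 ALLOC][12-35 FREE] -> 12

Answer: 12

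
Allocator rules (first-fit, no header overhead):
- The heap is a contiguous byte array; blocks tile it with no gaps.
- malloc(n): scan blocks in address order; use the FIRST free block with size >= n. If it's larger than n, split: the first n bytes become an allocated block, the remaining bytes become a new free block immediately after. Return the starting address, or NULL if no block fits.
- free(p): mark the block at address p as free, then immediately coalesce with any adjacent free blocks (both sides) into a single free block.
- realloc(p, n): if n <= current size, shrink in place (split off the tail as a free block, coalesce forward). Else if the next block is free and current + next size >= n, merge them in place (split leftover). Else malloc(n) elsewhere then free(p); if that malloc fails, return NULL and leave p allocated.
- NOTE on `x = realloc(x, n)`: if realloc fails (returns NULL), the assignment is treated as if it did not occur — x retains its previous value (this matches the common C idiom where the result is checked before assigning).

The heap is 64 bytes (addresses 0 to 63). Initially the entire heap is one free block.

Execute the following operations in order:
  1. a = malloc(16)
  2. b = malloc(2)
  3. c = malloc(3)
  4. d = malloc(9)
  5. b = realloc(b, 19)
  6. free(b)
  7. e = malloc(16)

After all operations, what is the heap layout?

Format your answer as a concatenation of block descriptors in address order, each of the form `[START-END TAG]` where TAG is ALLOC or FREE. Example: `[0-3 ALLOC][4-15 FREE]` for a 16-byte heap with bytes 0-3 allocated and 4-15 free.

Op 1: a = malloc(16) -> a = 0; heap: [0-15 ALLOC][16-63 FREE]
Op 2: b = malloc(2) -> b = 16; heap: [0-15 ALLOC][16-17 ALLOC][18-63 FREE]
Op 3: c = malloc(3) -> c = 18; heap: [0-15 ALLOC][16-17 ALLOC][18-20 ALLOC][21-63 FREE]
Op 4: d = malloc(9) -> d = 21; heap: [0-15 ALLOC][16-17 ALLOC][18-20 ALLOC][21-29 ALLOC][30-63 FREE]
Op 5: b = realloc(b, 19) -> b = 30; heap: [0-15 ALLOC][16-17 FREE][18-20 ALLOC][21-29 ALLOC][30-48 ALLOC][49-63 FREE]
Op 6: free(b) -> (freed b); heap: [0-15 ALLOC][16-17 FREE][18-20 ALLOC][21-29 ALLOC][30-63 FREE]
Op 7: e = malloc(16) -> e = 30; heap: [0-15 ALLOC][16-17 FREE][18-20 ALLOC][21-29 ALLOC][30-45 ALLOC][46-63 FREE]

Answer: [0-15 ALLOC][16-17 FREE][18-20 ALLOC][21-29 ALLOC][30-45 ALLOC][46-63 FREE]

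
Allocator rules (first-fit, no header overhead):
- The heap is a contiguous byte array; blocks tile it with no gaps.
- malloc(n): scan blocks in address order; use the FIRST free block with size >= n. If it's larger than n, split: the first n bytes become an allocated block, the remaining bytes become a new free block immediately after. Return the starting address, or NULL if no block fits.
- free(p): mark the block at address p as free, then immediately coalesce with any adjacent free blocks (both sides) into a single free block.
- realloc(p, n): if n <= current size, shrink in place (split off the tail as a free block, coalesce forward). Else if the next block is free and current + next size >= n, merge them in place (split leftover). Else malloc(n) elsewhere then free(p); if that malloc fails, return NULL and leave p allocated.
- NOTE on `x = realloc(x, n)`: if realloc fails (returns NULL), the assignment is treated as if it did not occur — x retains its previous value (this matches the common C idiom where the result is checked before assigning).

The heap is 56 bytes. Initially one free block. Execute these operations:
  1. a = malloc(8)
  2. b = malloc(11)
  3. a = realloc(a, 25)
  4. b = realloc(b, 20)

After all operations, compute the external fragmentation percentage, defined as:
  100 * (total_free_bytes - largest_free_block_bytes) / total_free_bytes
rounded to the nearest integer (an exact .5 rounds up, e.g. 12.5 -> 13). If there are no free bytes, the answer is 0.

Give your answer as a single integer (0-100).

Op 1: a = malloc(8) -> a = 0; heap: [0-7 ALLOC][8-55 FREE]
Op 2: b = malloc(11) -> b = 8; heap: [0-7 ALLOC][8-18 ALLOC][19-55 FREE]
Op 3: a = realloc(a, 25) -> a = 19; heap: [0-7 FREE][8-18 ALLOC][19-43 ALLOC][44-55 FREE]
Op 4: b = realloc(b, 20) -> NULL (b unchanged); heap: [0-7 FREE][8-18 ALLOC][19-43 ALLOC][44-55 FREE]
Free blocks: [8 12] total_free=20 largest=12 -> 100*(20-12)/20 = 800/20 = 40

Answer: 40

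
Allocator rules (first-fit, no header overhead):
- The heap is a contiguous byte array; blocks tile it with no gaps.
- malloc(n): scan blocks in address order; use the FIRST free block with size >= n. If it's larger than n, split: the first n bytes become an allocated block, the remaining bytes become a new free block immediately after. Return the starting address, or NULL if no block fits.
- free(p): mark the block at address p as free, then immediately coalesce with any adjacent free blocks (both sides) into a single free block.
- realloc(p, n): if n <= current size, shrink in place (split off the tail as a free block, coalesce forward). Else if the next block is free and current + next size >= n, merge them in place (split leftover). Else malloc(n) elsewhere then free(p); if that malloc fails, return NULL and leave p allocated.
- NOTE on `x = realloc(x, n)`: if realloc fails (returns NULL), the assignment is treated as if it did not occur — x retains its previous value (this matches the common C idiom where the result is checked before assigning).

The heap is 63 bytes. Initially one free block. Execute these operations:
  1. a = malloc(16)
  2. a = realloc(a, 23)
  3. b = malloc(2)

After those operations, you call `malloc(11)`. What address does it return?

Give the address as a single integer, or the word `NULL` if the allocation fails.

Op 1: a = malloc(16) -> a = 0; heap: [0-15 ALLOC][16-62 FREE]
Op 2: a = realloc(a, 23) -> a = 0; heap: [0-22 ALLOC][23-62 FREE]
Op 3: b = malloc(2) -> b = 23; heap: [0-22 ALLOC][23-24 ALLOC][25-62 FREE]
malloc(11): first-fit scan over [0-22 ALLOC][23-24 ALLOC][25-62 FREE] -> 25

Answer: 25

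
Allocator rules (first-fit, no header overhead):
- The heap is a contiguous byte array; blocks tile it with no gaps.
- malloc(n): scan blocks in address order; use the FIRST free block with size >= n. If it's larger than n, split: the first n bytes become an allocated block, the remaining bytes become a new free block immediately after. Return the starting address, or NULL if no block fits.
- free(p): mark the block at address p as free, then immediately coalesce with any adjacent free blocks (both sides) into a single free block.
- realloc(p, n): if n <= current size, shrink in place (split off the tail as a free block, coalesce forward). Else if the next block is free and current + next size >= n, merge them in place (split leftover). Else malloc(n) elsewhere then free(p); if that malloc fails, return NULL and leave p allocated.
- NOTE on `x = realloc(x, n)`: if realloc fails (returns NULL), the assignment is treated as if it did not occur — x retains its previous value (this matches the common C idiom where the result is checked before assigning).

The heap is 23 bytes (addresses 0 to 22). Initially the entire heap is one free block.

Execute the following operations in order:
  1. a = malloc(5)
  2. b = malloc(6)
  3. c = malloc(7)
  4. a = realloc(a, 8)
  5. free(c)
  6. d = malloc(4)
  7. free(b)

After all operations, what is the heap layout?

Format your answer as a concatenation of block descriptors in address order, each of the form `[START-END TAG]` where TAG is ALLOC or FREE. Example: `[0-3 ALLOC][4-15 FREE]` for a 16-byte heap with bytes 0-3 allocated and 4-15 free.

Answer: [0-4 ALLOC][5-10 FREE][11-14 ALLOC][15-22 FREE]

Derivation:
Op 1: a = malloc(5) -> a = 0; heap: [0-4 ALLOC][5-22 FREE]
Op 2: b = malloc(6) -> b = 5; heap: [0-4 ALLOC][5-10 ALLOC][11-22 FREE]
Op 3: c = malloc(7) -> c = 11; heap: [0-4 ALLOC][5-10 ALLOC][11-17 ALLOC][18-22 FREE]
Op 4: a = realloc(a, 8) -> NULL (a unchanged); heap: [0-4 ALLOC][5-10 ALLOC][11-17 ALLOC][18-22 FREE]
Op 5: free(c) -> (freed c); heap: [0-4 ALLOC][5-10 ALLOC][11-22 FREE]
Op 6: d = malloc(4) -> d = 11; heap: [0-4 ALLOC][5-10 ALLOC][11-14 ALLOC][15-22 FREE]
Op 7: free(b) -> (freed b); heap: [0-4 ALLOC][5-10 FREE][11-14 ALLOC][15-22 FREE]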